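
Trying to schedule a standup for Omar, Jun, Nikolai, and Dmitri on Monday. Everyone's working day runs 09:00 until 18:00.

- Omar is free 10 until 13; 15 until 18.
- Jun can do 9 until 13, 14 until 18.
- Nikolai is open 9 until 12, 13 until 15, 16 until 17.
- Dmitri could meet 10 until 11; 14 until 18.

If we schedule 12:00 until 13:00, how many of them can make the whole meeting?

2

Omar and Jun can make the full 12:00-13:00 slot — that's 2.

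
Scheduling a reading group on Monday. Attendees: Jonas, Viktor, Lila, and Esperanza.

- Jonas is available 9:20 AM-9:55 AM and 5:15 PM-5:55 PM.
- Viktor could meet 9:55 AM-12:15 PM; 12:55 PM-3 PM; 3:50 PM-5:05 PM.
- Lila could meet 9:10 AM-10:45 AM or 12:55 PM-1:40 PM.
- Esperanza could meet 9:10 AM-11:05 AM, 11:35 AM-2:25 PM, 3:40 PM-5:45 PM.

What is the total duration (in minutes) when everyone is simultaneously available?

Jonas ∩ Viktor: ∅.
Jonas ∩ Viktor ∩ Lila: ∅.
Jonas ∩ Viktor ∩ Lila ∩ Esperanza: ∅.
There is no time when everyone is free.
There is no common window, so the total is 0 minutes.

0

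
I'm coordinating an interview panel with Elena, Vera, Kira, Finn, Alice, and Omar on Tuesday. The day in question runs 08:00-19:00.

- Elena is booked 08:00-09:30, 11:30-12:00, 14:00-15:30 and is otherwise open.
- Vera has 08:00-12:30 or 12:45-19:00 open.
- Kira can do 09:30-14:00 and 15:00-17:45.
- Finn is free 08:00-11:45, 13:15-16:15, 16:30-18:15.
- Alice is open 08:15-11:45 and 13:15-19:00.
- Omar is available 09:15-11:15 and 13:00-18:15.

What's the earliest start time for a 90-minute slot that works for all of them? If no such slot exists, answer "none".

09:30

Elena free: 09:30-11:30, 12:00-14:00, 15:30-19:00 (invert busy blocks within the working day).
Vera free: 08:00-12:30, 12:45-19:00.
Kira free: 09:30-14:00, 15:00-17:45.
Finn free: 08:00-11:45, 13:15-16:15, 16:30-18:15.
Alice free: 08:15-11:45, 13:15-19:00.
Omar free: 09:15-11:15, 13:00-18:15.
Elena ∩ Vera: 09:30-11:30, 12:00-12:30, 12:45-14:00, 15:30-19:00.
Elena ∩ Vera ∩ Kira: 09:30-11:30, 12:00-12:30, 12:45-14:00, 15:30-17:45.
Elena ∩ Vera ∩ Kira ∩ Finn: 09:30-11:30, 13:15-14:00, 15:30-16:15, 16:30-17:45.
Elena ∩ Vera ∩ Kira ∩ Finn ∩ Alice: 09:30-11:30, 13:15-14:00, 15:30-16:15, 16:30-17:45.
Elena ∩ Vera ∩ Kira ∩ Finn ∩ Alice ∩ Omar: 09:30-11:15, 13:15-14:00, 15:30-16:15, 16:30-17:45.
So the common availability across everyone is 09:30-11:15, 13:15-14:00, 15:30-16:15, 16:30-17:45.
The first common window of at least 90 minutes is 09:30-11:15, so the earliest start is 09:30.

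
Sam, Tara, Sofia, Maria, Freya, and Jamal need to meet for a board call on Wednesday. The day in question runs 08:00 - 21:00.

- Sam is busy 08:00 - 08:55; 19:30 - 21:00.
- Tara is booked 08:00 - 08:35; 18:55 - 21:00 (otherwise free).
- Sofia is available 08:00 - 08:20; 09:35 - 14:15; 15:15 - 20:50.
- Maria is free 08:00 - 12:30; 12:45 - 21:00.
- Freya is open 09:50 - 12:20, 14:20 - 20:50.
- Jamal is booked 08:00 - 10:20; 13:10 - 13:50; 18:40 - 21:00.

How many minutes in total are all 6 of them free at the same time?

Sam free: 08:55-19:30 (invert busy blocks within the working day).
Tara free: 08:35-18:55 (invert busy blocks within the working day).
Sofia free: 08:00-08:20, 09:35-14:15, 15:15-20:50.
Maria free: 08:00-12:30, 12:45-21:00.
Freya free: 09:50-12:20, 14:20-20:50.
Jamal free: 10:20-13:10, 13:50-18:40 (invert busy blocks within the working day).
Sam ∩ Tara: 08:55-18:55.
Sam ∩ Tara ∩ Sofia: 09:35-14:15, 15:15-18:55.
Sam ∩ Tara ∩ Sofia ∩ Maria: 09:35-12:30, 12:45-14:15, 15:15-18:55.
Sam ∩ Tara ∩ Sofia ∩ Maria ∩ Freya: 09:50-12:20, 15:15-18:55.
Sam ∩ Tara ∩ Sofia ∩ Maria ∩ Freya ∩ Jamal: 10:20-12:20, 15:15-18:40.
Those are the intersection windows.
Summing the common windows: 120 + 205 = 325 minutes.

325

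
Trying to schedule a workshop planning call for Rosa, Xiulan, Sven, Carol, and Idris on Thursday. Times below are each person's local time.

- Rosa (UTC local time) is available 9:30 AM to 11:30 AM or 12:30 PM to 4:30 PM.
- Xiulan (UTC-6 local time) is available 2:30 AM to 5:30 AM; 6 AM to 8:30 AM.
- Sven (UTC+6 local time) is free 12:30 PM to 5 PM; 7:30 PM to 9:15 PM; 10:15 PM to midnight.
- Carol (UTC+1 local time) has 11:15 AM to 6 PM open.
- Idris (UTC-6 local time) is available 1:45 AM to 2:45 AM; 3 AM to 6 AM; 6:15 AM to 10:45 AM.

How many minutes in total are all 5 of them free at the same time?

105

Rosa in UTC: 09:30-11:30, 12:30-16:30.
Xiulan in UTC: 08:30-11:30, 12:00-14:30 (add 6h to convert from UTC-6).
Sven in UTC: 06:30-11:00, 13:30-15:15, 16:15-18:00 (subtract 6h to convert from UTC+6).
Carol in UTC: 10:15-17:00 (subtract 1h to convert from UTC+1).
Idris in UTC: 07:45-08:45, 09:00-12:00, 12:15-16:45 (add 6h to convert from UTC-6).
Rosa ∩ Xiulan: 09:30-11:30, 12:30-14:30.
Rosa ∩ Xiulan ∩ Sven: 09:30-11:00, 13:30-14:30.
Rosa ∩ Xiulan ∩ Sven ∩ Carol: 10:15-11:00, 13:30-14:30.
Rosa ∩ Xiulan ∩ Sven ∩ Carol ∩ Idris: 10:15-11:00, 13:30-14:30.
Summing the common windows: 45 + 60 = 105 minutes.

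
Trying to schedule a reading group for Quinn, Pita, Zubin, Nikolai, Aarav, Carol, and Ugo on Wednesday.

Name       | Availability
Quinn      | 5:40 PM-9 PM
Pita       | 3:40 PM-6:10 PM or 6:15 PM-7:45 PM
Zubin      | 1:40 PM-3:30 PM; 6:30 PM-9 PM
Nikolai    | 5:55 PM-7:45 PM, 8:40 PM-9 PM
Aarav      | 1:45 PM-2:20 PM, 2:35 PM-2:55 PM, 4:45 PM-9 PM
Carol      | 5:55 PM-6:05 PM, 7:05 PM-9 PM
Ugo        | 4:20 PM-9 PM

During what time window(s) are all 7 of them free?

19:05-19:45

Quinn ∩ Pita: 17:40-18:10, 18:15-19:45.
Quinn ∩ Pita ∩ Zubin: 18:30-19:45.
Quinn ∩ Pita ∩ Zubin ∩ Nikolai: 18:30-19:45.
Quinn ∩ Pita ∩ Zubin ∩ Nikolai ∩ Aarav: 18:30-19:45.
Quinn ∩ Pita ∩ Zubin ∩ Nikolai ∩ Aarav ∩ Carol: 19:05-19:45.
Quinn ∩ Pita ∩ Zubin ∩ Nikolai ∩ Aarav ∩ Carol ∩ Ugo: 19:05-19:45.
So the common availability across everyone is 19:05-19:45.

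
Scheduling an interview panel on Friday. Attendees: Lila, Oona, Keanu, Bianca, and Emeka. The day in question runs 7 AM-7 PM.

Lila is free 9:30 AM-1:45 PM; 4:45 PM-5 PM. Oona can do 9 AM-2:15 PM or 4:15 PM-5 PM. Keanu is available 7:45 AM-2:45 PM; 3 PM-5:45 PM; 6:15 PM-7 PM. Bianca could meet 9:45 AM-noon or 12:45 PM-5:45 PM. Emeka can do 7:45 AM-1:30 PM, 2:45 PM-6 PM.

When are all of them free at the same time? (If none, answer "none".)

09:45-12:00, 12:45-13:30, 16:45-17:00

Lila ∩ Oona: 09:30-13:45, 16:45-17:00.
Lila ∩ Oona ∩ Keanu: 09:30-13:45, 16:45-17:00.
Lila ∩ Oona ∩ Keanu ∩ Bianca: 09:45-12:00, 12:45-13:45, 16:45-17:00.
Lila ∩ Oona ∩ Keanu ∩ Bianca ∩ Emeka: 09:45-12:00, 12:45-13:30, 16:45-17:00.
So the common availability across everyone is 09:45-12:00, 12:45-13:30, 16:45-17:00.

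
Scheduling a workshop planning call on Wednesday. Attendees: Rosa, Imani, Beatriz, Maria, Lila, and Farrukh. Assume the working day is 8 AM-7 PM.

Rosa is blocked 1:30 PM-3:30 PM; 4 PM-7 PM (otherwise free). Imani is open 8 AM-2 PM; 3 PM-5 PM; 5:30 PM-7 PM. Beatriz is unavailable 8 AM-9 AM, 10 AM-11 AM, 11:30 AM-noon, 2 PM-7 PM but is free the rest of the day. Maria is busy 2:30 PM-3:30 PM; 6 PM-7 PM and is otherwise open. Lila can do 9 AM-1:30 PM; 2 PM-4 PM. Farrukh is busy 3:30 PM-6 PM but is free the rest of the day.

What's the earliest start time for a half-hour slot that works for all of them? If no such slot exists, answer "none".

Rosa free: 08:00-13:30, 15:30-16:00 (invert busy blocks within the working day).
Imani free: 08:00-14:00, 15:00-17:00, 17:30-19:00.
Beatriz free: 09:00-10:00, 11:00-11:30, 12:00-14:00 (invert busy blocks within the working day).
Maria free: 08:00-14:30, 15:30-18:00 (invert busy blocks within the working day).
Lila free: 09:00-13:30, 14:00-16:00.
Farrukh free: 08:00-15:30, 18:00-19:00 (invert busy blocks within the working day).
Rosa ∩ Imani: 08:00-13:30, 15:30-16:00.
Rosa ∩ Imani ∩ Beatriz: 09:00-10:00, 11:00-11:30, 12:00-13:30.
Rosa ∩ Imani ∩ Beatriz ∩ Maria: 09:00-10:00, 11:00-11:30, 12:00-13:30.
Rosa ∩ Imani ∩ Beatriz ∩ Maria ∩ Lila: 09:00-10:00, 11:00-11:30, 12:00-13:30.
Rosa ∩ Imani ∩ Beatriz ∩ Maria ∩ Lila ∩ Farrukh: 09:00-10:00, 11:00-11:30, 12:00-13:30.
So the common availability across everyone is 09:00-10:00, 11:00-11:30, 12:00-13:30.
The first common window of at least 30 minutes is 09:00-10:00, so the earliest start is 09:00.

09:00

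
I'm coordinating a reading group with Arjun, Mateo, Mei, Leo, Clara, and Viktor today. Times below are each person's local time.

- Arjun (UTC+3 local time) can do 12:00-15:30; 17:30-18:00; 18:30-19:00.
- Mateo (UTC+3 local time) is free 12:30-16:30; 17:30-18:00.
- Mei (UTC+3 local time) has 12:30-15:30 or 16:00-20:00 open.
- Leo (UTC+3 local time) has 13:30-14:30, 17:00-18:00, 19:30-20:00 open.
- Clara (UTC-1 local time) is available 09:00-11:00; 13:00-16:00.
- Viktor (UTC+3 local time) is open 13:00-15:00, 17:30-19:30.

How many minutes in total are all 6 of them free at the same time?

Arjun in UTC: 09:00-12:30, 14:30-15:00, 15:30-16:00 (subtract 3h to convert from UTC+3).
Mateo in UTC: 09:30-13:30, 14:30-15:00 (subtract 3h to convert from UTC+3).
Mei in UTC: 09:30-12:30, 13:00-17:00 (subtract 3h to convert from UTC+3).
Leo in UTC: 10:30-11:30, 14:00-15:00, 16:30-17:00 (subtract 3h to convert from UTC+3).
Clara in UTC: 10:00-12:00, 14:00-17:00 (add 1h to convert from UTC-1).
Viktor in UTC: 10:00-12:00, 14:30-16:30 (subtract 3h to convert from UTC+3).
Arjun ∩ Mateo: 09:30-12:30, 14:30-15:00.
Arjun ∩ Mateo ∩ Mei: 09:30-12:30, 14:30-15:00.
Arjun ∩ Mateo ∩ Mei ∩ Leo: 10:30-11:30, 14:30-15:00.
Arjun ∩ Mateo ∩ Mei ∩ Leo ∩ Clara: 10:30-11:30, 14:30-15:00.
Arjun ∩ Mateo ∩ Mei ∩ Leo ∩ Clara ∩ Viktor: 10:30-11:30, 14:30-15:00.
Those are the intersection windows.
Summing the common windows: 60 + 30 = 90 minutes.

90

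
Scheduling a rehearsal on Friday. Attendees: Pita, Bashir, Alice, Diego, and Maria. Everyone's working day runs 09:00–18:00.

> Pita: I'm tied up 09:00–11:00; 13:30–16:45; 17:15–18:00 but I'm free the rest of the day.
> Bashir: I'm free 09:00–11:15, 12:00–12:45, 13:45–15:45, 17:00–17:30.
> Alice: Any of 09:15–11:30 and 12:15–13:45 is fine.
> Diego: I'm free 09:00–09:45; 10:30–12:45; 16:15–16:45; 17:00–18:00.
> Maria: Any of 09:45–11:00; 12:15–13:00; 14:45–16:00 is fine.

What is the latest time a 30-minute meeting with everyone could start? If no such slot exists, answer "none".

Pita free: 11:00-13:30, 16:45-17:15 (invert busy blocks within the working day).
Bashir free: 09:00-11:15, 12:00-12:45, 13:45-15:45, 17:00-17:30.
Alice free: 09:15-11:30, 12:15-13:45.
Diego free: 09:00-09:45, 10:30-12:45, 16:15-16:45, 17:00-18:00.
Maria free: 09:45-11:00, 12:15-13:00, 14:45-16:00.
Pita ∩ Bashir: 11:00-11:15, 12:00-12:45, 17:00-17:15.
Pita ∩ Bashir ∩ Alice: 11:00-11:15, 12:15-12:45.
Pita ∩ Bashir ∩ Alice ∩ Diego: 11:00-11:15, 12:15-12:45.
Pita ∩ Bashir ∩ Alice ∩ Diego ∩ Maria: 12:15-12:45.
The last common window of at least 30 minutes is 12:15-12:45; a 30-minute meeting can start as late as 12:15 and still end by 12:45.

12:15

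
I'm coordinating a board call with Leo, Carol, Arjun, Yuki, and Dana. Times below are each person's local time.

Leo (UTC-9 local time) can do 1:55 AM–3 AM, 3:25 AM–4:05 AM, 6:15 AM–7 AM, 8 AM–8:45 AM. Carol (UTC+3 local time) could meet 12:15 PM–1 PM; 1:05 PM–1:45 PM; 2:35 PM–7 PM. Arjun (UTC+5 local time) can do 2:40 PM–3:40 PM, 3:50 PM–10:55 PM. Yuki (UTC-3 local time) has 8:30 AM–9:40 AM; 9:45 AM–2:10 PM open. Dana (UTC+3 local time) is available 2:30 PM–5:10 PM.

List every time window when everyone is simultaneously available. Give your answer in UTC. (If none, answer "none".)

Leo in UTC: 10:55-12:00, 12:25-13:05, 15:15-16:00, 17:00-17:45 (add 9h to convert from UTC-9).
Carol in UTC: 09:15-10:00, 10:05-10:45, 11:35-16:00 (subtract 3h to convert from UTC+3).
Arjun in UTC: 09:40-10:40, 10:50-17:55 (subtract 5h to convert from UTC+5).
Yuki in UTC: 11:30-12:40, 12:45-17:10 (add 3h to convert from UTC-3).
Dana in UTC: 11:30-14:10 (subtract 3h to convert from UTC+3).
Leo ∩ Carol: 11:35-12:00, 12:25-13:05, 15:15-16:00.
Leo ∩ Carol ∩ Arjun: 11:35-12:00, 12:25-13:05, 15:15-16:00.
Leo ∩ Carol ∩ Arjun ∩ Yuki: 11:35-12:00, 12:25-12:40, 12:45-13:05, 15:15-16:00.
Leo ∩ Carol ∩ Arjun ∩ Yuki ∩ Dana: 11:35-12:00, 12:25-12:40, 12:45-13:05.

11:35-12:00, 12:25-12:40, 12:45-13:05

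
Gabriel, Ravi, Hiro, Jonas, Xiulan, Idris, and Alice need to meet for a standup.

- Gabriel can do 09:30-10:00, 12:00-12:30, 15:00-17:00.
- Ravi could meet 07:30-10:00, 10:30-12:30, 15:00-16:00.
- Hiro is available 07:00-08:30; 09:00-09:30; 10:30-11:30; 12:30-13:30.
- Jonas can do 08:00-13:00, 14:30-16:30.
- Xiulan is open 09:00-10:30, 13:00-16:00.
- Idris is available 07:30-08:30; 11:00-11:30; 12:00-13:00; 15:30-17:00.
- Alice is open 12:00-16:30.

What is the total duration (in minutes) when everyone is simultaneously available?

0

Gabriel ∩ Ravi: 09:30-10:00, 12:00-12:30, 15:00-16:00.
Gabriel ∩ Ravi ∩ Hiro: ∅.
Gabriel ∩ Ravi ∩ Hiro ∩ Jonas: ∅.
Gabriel ∩ Ravi ∩ Hiro ∩ Jonas ∩ Xiulan: ∅.
Gabriel ∩ Ravi ∩ Hiro ∩ Jonas ∩ Xiulan ∩ Idris: ∅.
Gabriel ∩ Ravi ∩ Hiro ∩ Jonas ∩ Xiulan ∩ Idris ∩ Alice: ∅.
There is no time when everyone is free.
There is no common window, so the total is 0 minutes.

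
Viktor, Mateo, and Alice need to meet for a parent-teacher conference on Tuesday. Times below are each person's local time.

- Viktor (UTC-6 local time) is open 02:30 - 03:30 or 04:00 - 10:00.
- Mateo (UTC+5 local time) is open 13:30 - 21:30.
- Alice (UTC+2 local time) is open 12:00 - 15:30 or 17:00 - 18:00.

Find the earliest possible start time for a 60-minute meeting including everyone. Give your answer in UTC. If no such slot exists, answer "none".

Viktor in UTC: 08:30-09:30, 10:00-16:00 (add 6h to convert from UTC-6).
Mateo in UTC: 08:30-16:30 (subtract 5h to convert from UTC+5).
Alice in UTC: 10:00-13:30, 15:00-16:00 (subtract 2h to convert from UTC+2).
Viktor ∩ Mateo: 08:30-09:30, 10:00-16:00.
Viktor ∩ Mateo ∩ Alice: 10:00-13:30, 15:00-16:00.
The first common window of at least 60 minutes is 10:00-13:30, so the earliest start is 10:00.

10:00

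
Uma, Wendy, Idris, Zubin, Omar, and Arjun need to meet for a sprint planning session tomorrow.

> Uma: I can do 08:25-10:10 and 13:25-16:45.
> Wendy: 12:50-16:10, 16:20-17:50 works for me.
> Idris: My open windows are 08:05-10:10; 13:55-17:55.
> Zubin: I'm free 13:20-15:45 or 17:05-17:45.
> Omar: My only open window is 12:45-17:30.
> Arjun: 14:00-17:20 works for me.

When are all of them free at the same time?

14:00-15:45

Uma ∩ Wendy: 13:25-16:10, 16:20-16:45.
Uma ∩ Wendy ∩ Idris: 13:55-16:10, 16:20-16:45.
Uma ∩ Wendy ∩ Idris ∩ Zubin: 13:55-15:45.
Uma ∩ Wendy ∩ Idris ∩ Zubin ∩ Omar: 13:55-15:45.
Uma ∩ Wendy ∩ Idris ∩ Zubin ∩ Omar ∩ Arjun: 14:00-15:45.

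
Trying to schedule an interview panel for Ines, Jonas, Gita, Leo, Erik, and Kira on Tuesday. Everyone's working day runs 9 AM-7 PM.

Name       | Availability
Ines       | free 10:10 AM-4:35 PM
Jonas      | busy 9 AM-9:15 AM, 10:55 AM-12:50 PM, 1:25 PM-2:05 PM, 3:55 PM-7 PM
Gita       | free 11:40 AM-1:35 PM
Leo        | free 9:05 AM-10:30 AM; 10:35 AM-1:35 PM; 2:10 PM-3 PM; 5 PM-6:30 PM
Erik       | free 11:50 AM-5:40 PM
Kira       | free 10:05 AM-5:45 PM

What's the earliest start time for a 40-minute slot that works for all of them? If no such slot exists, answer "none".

none

Ines free: 10:10-16:35.
Jonas free: 09:15-10:55, 12:50-13:25, 14:05-15:55 (invert busy blocks within the working day).
Gita free: 11:40-13:35.
Leo free: 09:05-10:30, 10:35-13:35, 14:10-15:00, 17:00-18:30.
Erik free: 11:50-17:40.
Kira free: 10:05-17:45.
Ines ∩ Jonas: 10:10-10:55, 12:50-13:25, 14:05-15:55.
Ines ∩ Jonas ∩ Gita: 12:50-13:25.
Ines ∩ Jonas ∩ Gita ∩ Leo: 12:50-13:25.
Ines ∩ Jonas ∩ Gita ∩ Leo ∩ Erik: 12:50-13:25.
Ines ∩ Jonas ∩ Gita ∩ Leo ∩ Erik ∩ Kira: 12:50-13:25.
No common window is at least 40 minutes long.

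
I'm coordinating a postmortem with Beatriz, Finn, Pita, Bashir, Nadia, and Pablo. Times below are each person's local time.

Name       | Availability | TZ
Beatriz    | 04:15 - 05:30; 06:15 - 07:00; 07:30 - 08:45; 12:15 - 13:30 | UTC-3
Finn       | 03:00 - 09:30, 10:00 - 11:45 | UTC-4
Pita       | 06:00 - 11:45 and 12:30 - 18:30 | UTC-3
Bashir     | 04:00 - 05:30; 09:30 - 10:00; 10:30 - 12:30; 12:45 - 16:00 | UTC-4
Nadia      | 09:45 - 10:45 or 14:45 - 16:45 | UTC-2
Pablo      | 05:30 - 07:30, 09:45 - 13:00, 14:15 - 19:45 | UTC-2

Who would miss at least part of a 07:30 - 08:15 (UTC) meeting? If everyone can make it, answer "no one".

Beatriz in UTC: 07:15-08:30, 09:15-10:00, 10:30-11:45, 15:15-16:30 (add 3h to convert from UTC-3).
Finn in UTC: 07:00-13:30, 14:00-15:45 (add 4h to convert from UTC-4).
Pita in UTC: 09:00-14:45, 15:30-21:30 (add 3h to convert from UTC-3).
Bashir in UTC: 08:00-09:30, 13:30-14:00, 14:30-16:30, 16:45-20:00 (add 4h to convert from UTC-4).
Nadia in UTC: 11:45-12:45, 16:45-18:45 (add 2h to convert from UTC-2).
Pablo in UTC: 07:30-09:30, 11:45-15:00, 16:15-21:45 (add 2h to convert from UTC-2).
Beatriz: free for 07:30-08:15. Finn: free for 07:30-08:15. Pita: not fully free for 07:30-08:15. Bashir: not fully free for 07:30-08:15. Nadia: not fully free for 07:30-08:15. Pablo: free for 07:30-08:15.

Bashir, Nadia, Pita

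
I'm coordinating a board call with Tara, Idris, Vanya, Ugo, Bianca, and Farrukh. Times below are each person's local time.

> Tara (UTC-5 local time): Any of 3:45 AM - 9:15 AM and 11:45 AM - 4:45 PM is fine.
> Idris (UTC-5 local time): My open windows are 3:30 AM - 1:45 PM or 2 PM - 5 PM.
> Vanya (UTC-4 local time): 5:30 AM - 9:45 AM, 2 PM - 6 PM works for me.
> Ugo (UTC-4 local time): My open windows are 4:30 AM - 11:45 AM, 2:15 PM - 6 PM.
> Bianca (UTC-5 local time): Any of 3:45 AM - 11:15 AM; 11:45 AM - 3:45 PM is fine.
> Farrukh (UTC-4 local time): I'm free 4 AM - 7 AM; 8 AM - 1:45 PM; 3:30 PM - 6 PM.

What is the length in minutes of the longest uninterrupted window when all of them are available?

105

Tara in UTC: 08:45-14:15, 16:45-21:45 (add 5h to convert from UTC-5).
Idris in UTC: 08:30-18:45, 19:00-22:00 (add 5h to convert from UTC-5).
Vanya in UTC: 09:30-13:45, 18:00-22:00 (add 4h to convert from UTC-4).
Ugo in UTC: 08:30-15:45, 18:15-22:00 (add 4h to convert from UTC-4).
Bianca in UTC: 08:45-16:15, 16:45-20:45 (add 5h to convert from UTC-5).
Farrukh in UTC: 08:00-11:00, 12:00-17:45, 19:30-22:00 (add 4h to convert from UTC-4).
Tara ∩ Idris: 08:45-14:15, 16:45-18:45, 19:00-21:45.
Tara ∩ Idris ∩ Vanya: 09:30-13:45, 18:00-18:45, 19:00-21:45.
Tara ∩ Idris ∩ Vanya ∩ Ugo: 09:30-13:45, 18:15-18:45, 19:00-21:45.
Tara ∩ Idris ∩ Vanya ∩ Ugo ∩ Bianca: 09:30-13:45, 18:15-18:45, 19:00-20:45.
Tara ∩ Idris ∩ Vanya ∩ Ugo ∩ Bianca ∩ Farrukh: 09:30-11:00, 12:00-13:45, 19:30-20:45.
So the common availability across everyone is 09:30-11:00, 12:00-13:45, 19:30-20:45.
The longest is 12:00-13:45 at 105 minutes.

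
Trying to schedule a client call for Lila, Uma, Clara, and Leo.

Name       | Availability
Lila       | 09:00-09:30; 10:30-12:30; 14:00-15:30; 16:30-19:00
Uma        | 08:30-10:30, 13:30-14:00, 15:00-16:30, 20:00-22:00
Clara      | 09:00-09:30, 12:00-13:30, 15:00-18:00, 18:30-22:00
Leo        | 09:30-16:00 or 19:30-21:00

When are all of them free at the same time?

Lila ∩ Uma: 09:00-09:30, 15:00-15:30.
Lila ∩ Uma ∩ Clara: 09:00-09:30, 15:00-15:30.
Lila ∩ Uma ∩ Clara ∩ Leo: 15:00-15:30.

15:00-15:30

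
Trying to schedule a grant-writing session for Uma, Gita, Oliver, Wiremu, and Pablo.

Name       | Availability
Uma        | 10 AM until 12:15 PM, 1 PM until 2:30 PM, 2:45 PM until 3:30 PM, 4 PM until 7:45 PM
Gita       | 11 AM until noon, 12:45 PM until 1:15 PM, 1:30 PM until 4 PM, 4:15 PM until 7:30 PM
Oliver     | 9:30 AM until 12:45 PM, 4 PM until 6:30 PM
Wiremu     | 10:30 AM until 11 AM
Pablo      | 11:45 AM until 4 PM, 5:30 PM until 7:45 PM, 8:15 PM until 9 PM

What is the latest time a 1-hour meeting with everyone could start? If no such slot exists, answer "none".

none

Uma ∩ Gita: 11:00-12:00, 13:00-13:15, 13:30-14:30, 14:45-15:30, 16:15-19:30.
Uma ∩ Gita ∩ Oliver: 11:00-12:00, 16:15-18:30.
Uma ∩ Gita ∩ Oliver ∩ Wiremu: ∅.
Uma ∩ Gita ∩ Oliver ∩ Wiremu ∩ Pablo: ∅.
There is no time when everyone is free.
No common window is at least 60 minutes long.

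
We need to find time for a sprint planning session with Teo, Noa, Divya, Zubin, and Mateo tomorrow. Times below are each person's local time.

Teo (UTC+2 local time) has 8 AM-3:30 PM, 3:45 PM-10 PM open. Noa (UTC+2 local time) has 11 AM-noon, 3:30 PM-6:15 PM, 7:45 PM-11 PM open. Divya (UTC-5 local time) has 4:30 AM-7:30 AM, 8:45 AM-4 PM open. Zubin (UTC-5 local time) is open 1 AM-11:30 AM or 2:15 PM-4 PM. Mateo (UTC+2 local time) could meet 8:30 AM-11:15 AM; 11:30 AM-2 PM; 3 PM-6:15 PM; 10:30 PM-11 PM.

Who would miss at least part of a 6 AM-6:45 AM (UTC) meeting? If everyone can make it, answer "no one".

Teo in UTC: 06:00-13:30, 13:45-20:00 (subtract 2h to convert from UTC+2).
Noa in UTC: 09:00-10:00, 13:30-16:15, 17:45-21:00 (subtract 2h to convert from UTC+2).
Divya in UTC: 09:30-12:30, 13:45-21:00 (add 5h to convert from UTC-5).
Zubin in UTC: 06:00-16:30, 19:15-21:00 (add 5h to convert from UTC-5).
Mateo in UTC: 06:30-09:15, 09:30-12:00, 13:00-16:15, 20:30-21:00 (subtract 2h to convert from UTC+2).
Teo: free for 06:00-06:45. Noa: not fully free for 06:00-06:45. Divya: not fully free for 06:00-06:45. Zubin: free for 06:00-06:45. Mateo: not fully free for 06:00-06:45.

Divya, Mateo, Noa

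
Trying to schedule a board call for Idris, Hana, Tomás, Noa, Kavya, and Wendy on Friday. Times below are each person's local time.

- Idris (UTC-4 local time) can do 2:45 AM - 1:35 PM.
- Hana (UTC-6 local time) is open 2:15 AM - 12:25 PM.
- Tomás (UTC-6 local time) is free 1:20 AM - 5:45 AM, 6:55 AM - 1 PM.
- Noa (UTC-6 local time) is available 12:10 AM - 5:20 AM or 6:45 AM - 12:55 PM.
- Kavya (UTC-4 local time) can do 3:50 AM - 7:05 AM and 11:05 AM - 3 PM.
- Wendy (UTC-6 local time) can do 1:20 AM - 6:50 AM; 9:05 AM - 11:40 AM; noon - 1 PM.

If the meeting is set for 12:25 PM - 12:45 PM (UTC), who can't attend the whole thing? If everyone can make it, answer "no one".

Kavya, Noa, Tomás

Idris in UTC: 06:45-17:35 (add 4h to convert from UTC-4).
Hana in UTC: 08:15-18:25 (add 6h to convert from UTC-6).
Tomás in UTC: 07:20-11:45, 12:55-19:00 (add 6h to convert from UTC-6).
Noa in UTC: 06:10-11:20, 12:45-18:55 (add 6h to convert from UTC-6).
Kavya in UTC: 07:50-11:05, 15:05-19:00 (add 4h to convert from UTC-4).
Wendy in UTC: 07:20-12:50, 15:05-17:40, 18:00-19:00 (add 6h to convert from UTC-6).
Idris: free for 12:25-12:45. Hana: free for 12:25-12:45. Tomás: not fully free for 12:25-12:45. Noa: not fully free for 12:25-12:45. Kavya: not fully free for 12:25-12:45. Wendy: free for 12:25-12:45.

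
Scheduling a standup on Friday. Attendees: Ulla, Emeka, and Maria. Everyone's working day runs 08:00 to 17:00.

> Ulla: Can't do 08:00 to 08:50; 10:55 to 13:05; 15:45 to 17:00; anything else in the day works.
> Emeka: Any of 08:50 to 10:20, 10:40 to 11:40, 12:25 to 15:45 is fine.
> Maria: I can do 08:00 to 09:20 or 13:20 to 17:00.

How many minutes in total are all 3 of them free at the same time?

175

Ulla free: 08:50-10:55, 13:05-15:45 (invert busy blocks within the working day).
Emeka free: 08:50-10:20, 10:40-11:40, 12:25-15:45.
Maria free: 08:00-09:20, 13:20-17:00.
Ulla ∩ Emeka: 08:50-10:20, 10:40-10:55, 13:05-15:45.
Ulla ∩ Emeka ∩ Maria: 08:50-09:20, 13:20-15:45.
Summing the common windows: 30 + 145 = 175 minutes.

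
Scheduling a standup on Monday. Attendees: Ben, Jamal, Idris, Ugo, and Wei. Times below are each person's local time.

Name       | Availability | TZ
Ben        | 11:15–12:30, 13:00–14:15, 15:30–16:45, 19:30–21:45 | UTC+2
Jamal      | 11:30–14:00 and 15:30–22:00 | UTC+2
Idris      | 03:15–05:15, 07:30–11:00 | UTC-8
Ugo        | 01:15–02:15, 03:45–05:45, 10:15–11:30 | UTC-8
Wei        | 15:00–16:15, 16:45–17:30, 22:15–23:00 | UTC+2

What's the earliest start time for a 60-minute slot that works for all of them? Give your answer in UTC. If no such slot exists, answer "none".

none

Ben in UTC: 09:15-10:30, 11:00-12:15, 13:30-14:45, 17:30-19:45 (subtract 2h to convert from UTC+2).
Jamal in UTC: 09:30-12:00, 13:30-20:00 (subtract 2h to convert from UTC+2).
Idris in UTC: 11:15-13:15, 15:30-19:00 (add 8h to convert from UTC-8).
Ugo in UTC: 09:15-10:15, 11:45-13:45, 18:15-19:30 (add 8h to convert from UTC-8).
Wei in UTC: 13:00-14:15, 14:45-15:30, 20:15-21:00 (subtract 2h to convert from UTC+2).
Ben ∩ Jamal: 09:30-10:30, 11:00-12:00, 13:30-14:45, 17:30-19:45.
Ben ∩ Jamal ∩ Idris: 11:15-12:00, 17:30-19:00.
Ben ∩ Jamal ∩ Idris ∩ Ugo: 11:45-12:00, 18:15-19:00.
Ben ∩ Jamal ∩ Idris ∩ Ugo ∩ Wei: ∅.
There is no time when everyone is free.
No common window is at least 60 minutes long.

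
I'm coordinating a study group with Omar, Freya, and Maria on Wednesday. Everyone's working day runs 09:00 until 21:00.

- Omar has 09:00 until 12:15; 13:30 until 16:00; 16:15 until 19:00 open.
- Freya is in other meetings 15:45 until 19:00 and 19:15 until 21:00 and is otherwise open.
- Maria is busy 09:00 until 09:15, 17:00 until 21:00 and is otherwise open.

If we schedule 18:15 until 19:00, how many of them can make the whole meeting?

Omar free: 09:00-12:15, 13:30-16:00, 16:15-19:00.
Freya free: 09:00-15:45, 19:00-19:15 (invert busy blocks within the working day).
Maria free: 09:15-17:00 (invert busy blocks within the working day).
Omar can make the full 18:15-19:00 slot — that's 1.

1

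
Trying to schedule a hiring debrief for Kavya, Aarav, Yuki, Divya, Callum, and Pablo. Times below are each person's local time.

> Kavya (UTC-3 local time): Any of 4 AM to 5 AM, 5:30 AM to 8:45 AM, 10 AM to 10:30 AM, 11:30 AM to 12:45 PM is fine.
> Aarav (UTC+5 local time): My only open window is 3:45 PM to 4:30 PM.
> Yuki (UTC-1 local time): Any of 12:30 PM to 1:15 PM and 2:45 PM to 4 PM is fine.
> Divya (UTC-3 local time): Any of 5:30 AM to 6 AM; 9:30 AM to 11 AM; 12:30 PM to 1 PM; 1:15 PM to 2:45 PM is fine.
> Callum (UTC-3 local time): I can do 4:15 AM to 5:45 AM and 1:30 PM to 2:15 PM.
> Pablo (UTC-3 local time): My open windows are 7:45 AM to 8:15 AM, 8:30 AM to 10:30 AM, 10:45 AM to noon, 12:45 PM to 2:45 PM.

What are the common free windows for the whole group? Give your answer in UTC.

Kavya in UTC: 07:00-08:00, 08:30-11:45, 13:00-13:30, 14:30-15:45 (add 3h to convert from UTC-3).
Aarav in UTC: 10:45-11:30 (subtract 5h to convert from UTC+5).
Yuki in UTC: 13:30-14:15, 15:45-17:00 (add 1h to convert from UTC-1).
Divya in UTC: 08:30-09:00, 12:30-14:00, 15:30-16:00, 16:15-17:45 (add 3h to convert from UTC-3).
Callum in UTC: 07:15-08:45, 16:30-17:15 (add 3h to convert from UTC-3).
Pablo in UTC: 10:45-11:15, 11:30-13:30, 13:45-15:00, 15:45-17:45 (add 3h to convert from UTC-3).
Kavya ∩ Aarav: 10:45-11:30.
Kavya ∩ Aarav ∩ Yuki: ∅.
Kavya ∩ Aarav ∩ Yuki ∩ Divya: ∅.
Kavya ∩ Aarav ∩ Yuki ∩ Divya ∩ Callum: ∅.
Kavya ∩ Aarav ∩ Yuki ∩ Divya ∩ Callum ∩ Pablo: ∅.
There is no time when everyone is free.

none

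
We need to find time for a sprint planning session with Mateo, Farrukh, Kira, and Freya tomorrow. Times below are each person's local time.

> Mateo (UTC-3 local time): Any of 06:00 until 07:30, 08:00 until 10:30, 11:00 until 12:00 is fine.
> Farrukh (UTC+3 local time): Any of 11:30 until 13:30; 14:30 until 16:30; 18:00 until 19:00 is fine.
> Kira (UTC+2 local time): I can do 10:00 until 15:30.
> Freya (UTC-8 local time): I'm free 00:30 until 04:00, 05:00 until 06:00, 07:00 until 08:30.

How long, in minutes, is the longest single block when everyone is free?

90

Mateo in UTC: 09:00-10:30, 11:00-13:30, 14:00-15:00 (add 3h to convert from UTC-3).
Farrukh in UTC: 08:30-10:30, 11:30-13:30, 15:00-16:00 (subtract 3h to convert from UTC+3).
Kira in UTC: 08:00-13:30 (subtract 2h to convert from UTC+2).
Freya in UTC: 08:30-12:00, 13:00-14:00, 15:00-16:30 (add 8h to convert from UTC-8).
Mateo ∩ Farrukh: 09:00-10:30, 11:30-13:30.
Mateo ∩ Farrukh ∩ Kira: 09:00-10:30, 11:30-13:30.
Mateo ∩ Farrukh ∩ Kira ∩ Freya: 09:00-10:30, 11:30-12:00, 13:00-13:30.
The longest is 09:00-10:30 at 90 minutes.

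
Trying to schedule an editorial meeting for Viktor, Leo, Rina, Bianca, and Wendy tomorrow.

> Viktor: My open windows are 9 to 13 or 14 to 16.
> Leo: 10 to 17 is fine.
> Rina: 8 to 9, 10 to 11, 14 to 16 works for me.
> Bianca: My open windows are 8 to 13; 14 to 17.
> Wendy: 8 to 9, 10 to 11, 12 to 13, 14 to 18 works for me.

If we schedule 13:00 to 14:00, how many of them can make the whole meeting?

1

Leo can make the full 13:00-14:00 slot — that's 1.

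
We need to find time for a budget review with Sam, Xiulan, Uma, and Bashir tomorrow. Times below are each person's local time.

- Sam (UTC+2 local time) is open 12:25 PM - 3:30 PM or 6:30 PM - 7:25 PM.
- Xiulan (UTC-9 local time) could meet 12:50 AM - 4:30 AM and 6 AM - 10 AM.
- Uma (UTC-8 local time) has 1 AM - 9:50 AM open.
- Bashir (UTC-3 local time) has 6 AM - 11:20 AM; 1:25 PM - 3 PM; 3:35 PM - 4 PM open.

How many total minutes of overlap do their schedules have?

240

Sam in UTC: 10:25-13:30, 16:30-17:25 (subtract 2h to convert from UTC+2).
Xiulan in UTC: 09:50-13:30, 15:00-19:00 (add 9h to convert from UTC-9).
Uma in UTC: 09:00-17:50 (add 8h to convert from UTC-8).
Bashir in UTC: 09:00-14:20, 16:25-18:00, 18:35-19:00 (add 3h to convert from UTC-3).
Sam ∩ Xiulan: 10:25-13:30, 16:30-17:25.
Sam ∩ Xiulan ∩ Uma: 10:25-13:30, 16:30-17:25.
Sam ∩ Xiulan ∩ Uma ∩ Bashir: 10:25-13:30, 16:30-17:25.
Summing the common windows: 185 + 55 = 240 minutes.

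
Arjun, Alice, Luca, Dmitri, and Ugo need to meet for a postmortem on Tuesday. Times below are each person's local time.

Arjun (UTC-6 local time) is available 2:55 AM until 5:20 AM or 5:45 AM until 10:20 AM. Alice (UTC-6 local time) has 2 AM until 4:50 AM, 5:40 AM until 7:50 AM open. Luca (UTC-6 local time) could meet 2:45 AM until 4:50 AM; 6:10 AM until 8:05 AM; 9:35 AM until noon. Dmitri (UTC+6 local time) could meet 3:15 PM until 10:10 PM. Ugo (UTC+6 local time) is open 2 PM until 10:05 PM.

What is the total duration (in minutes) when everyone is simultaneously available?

Arjun in UTC: 08:55-11:20, 11:45-16:20 (add 6h to convert from UTC-6).
Alice in UTC: 08:00-10:50, 11:40-13:50 (add 6h to convert from UTC-6).
Luca in UTC: 08:45-10:50, 12:10-14:05, 15:35-18:00 (add 6h to convert from UTC-6).
Dmitri in UTC: 09:15-16:10 (subtract 6h to convert from UTC+6).
Ugo in UTC: 08:00-16:05 (subtract 6h to convert from UTC+6).
Arjun ∩ Alice: 08:55-10:50, 11:45-13:50.
Arjun ∩ Alice ∩ Luca: 08:55-10:50, 12:10-13:50.
Arjun ∩ Alice ∩ Luca ∩ Dmitri: 09:15-10:50, 12:10-13:50.
Arjun ∩ Alice ∩ Luca ∩ Dmitri ∩ Ugo: 09:15-10:50, 12:10-13:50.
So the common availability across everyone is 09:15-10:50, 12:10-13:50.
Summing the common windows: 95 + 100 = 195 minutes.

195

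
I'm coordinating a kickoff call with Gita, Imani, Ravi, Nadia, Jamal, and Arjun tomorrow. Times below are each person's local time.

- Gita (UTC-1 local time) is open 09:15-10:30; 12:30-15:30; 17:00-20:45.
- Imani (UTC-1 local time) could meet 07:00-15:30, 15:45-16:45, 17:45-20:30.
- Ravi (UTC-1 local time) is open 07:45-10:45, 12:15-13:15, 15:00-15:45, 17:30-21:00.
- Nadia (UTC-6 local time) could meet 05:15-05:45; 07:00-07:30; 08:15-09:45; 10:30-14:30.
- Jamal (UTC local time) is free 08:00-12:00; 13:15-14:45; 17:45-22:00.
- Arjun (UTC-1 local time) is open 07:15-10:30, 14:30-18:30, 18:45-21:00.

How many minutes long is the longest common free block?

45

Gita in UTC: 10:15-11:30, 13:30-16:30, 18:00-21:45 (add 1h to convert from UTC-1).
Imani in UTC: 08:00-16:30, 16:45-17:45, 18:45-21:30 (add 1h to convert from UTC-1).
Ravi in UTC: 08:45-11:45, 13:15-14:15, 16:00-16:45, 18:30-22:00 (add 1h to convert from UTC-1).
Nadia in UTC: 11:15-11:45, 13:00-13:30, 14:15-15:45, 16:30-20:30 (add 6h to convert from UTC-6).
Jamal in UTC: 08:00-12:00, 13:15-14:45, 17:45-22:00.
Arjun in UTC: 08:15-11:30, 15:30-19:30, 19:45-22:00 (add 1h to convert from UTC-1).
Gita ∩ Imani: 10:15-11:30, 13:30-16:30, 18:45-21:30.
Gita ∩ Imani ∩ Ravi: 10:15-11:30, 13:30-14:15, 16:00-16:30, 18:45-21:30.
Gita ∩ Imani ∩ Ravi ∩ Nadia: 11:15-11:30, 18:45-20:30.
Gita ∩ Imani ∩ Ravi ∩ Nadia ∩ Jamal: 11:15-11:30, 18:45-20:30.
Gita ∩ Imani ∩ Ravi ∩ Nadia ∩ Jamal ∩ Arjun: 11:15-11:30, 18:45-19:30, 19:45-20:30.
The longest is 18:45-19:30 at 45 minutes.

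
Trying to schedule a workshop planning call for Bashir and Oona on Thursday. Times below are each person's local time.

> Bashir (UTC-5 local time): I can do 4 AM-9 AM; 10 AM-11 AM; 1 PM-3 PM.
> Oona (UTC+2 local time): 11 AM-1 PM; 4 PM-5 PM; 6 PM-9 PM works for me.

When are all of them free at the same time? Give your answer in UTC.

Bashir in UTC: 09:00-14:00, 15:00-16:00, 18:00-20:00 (add 5h to convert from UTC-5).
Oona in UTC: 09:00-11:00, 14:00-15:00, 16:00-19:00 (subtract 2h to convert from UTC+2).
Bashir ∩ Oona: 09:00-11:00, 18:00-19:00.

09:00-11:00, 18:00-19:00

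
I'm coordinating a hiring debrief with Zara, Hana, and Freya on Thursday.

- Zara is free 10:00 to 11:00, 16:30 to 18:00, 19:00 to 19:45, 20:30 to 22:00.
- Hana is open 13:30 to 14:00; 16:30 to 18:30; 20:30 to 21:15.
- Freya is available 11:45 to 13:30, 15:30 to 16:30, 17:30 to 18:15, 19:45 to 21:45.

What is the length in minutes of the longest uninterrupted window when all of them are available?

Zara ∩ Hana: 16:30-18:00, 20:30-21:15.
Zara ∩ Hana ∩ Freya: 17:30-18:00, 20:30-21:15.
The longest is 20:30-21:15 at 45 minutes.

45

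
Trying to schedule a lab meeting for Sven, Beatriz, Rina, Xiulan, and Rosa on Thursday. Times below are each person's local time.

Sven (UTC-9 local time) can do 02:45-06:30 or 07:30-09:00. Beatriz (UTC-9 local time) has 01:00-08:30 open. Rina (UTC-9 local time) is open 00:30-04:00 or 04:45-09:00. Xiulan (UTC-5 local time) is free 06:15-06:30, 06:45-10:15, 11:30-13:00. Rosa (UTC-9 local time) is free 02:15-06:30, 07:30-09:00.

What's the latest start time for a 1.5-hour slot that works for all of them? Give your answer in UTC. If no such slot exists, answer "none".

13:45

Sven in UTC: 11:45-15:30, 16:30-18:00 (add 9h to convert from UTC-9).
Beatriz in UTC: 10:00-17:30 (add 9h to convert from UTC-9).
Rina in UTC: 09:30-13:00, 13:45-18:00 (add 9h to convert from UTC-9).
Xiulan in UTC: 11:15-11:30, 11:45-15:15, 16:30-18:00 (add 5h to convert from UTC-5).
Rosa in UTC: 11:15-15:30, 16:30-18:00 (add 9h to convert from UTC-9).
Sven ∩ Beatriz: 11:45-15:30, 16:30-17:30.
Sven ∩ Beatriz ∩ Rina: 11:45-13:00, 13:45-15:30, 16:30-17:30.
Sven ∩ Beatriz ∩ Rina ∩ Xiulan: 11:45-13:00, 13:45-15:15, 16:30-17:30.
Sven ∩ Beatriz ∩ Rina ∩ Xiulan ∩ Rosa: 11:45-13:00, 13:45-15:15, 16:30-17:30.
The last common window of at least 90 minutes is 13:45-15:15; a 90-minute meeting can start as late as 13:45 and still end by 15:15.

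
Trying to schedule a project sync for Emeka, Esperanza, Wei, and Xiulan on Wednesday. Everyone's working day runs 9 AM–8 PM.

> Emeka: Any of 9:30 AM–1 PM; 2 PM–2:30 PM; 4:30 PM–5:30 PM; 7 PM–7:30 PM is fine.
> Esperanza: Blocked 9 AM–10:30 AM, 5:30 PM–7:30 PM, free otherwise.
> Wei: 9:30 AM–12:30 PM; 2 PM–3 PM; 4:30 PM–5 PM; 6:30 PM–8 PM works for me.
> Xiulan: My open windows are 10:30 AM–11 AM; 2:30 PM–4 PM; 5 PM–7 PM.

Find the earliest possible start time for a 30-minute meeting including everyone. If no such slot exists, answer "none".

10:30

Emeka free: 09:30-13:00, 14:00-14:30, 16:30-17:30, 19:00-19:30.
Esperanza free: 10:30-17:30, 19:30-20:00 (invert busy blocks within the working day).
Wei free: 09:30-12:30, 14:00-15:00, 16:30-17:00, 18:30-20:00.
Xiulan free: 10:30-11:00, 14:30-16:00, 17:00-19:00.
Emeka ∩ Esperanza: 10:30-13:00, 14:00-14:30, 16:30-17:30.
Emeka ∩ Esperanza ∩ Wei: 10:30-12:30, 14:00-14:30, 16:30-17:00.
Emeka ∩ Esperanza ∩ Wei ∩ Xiulan: 10:30-11:00.
The first common window of at least 30 minutes is 10:30-11:00, so the earliest start is 10:30.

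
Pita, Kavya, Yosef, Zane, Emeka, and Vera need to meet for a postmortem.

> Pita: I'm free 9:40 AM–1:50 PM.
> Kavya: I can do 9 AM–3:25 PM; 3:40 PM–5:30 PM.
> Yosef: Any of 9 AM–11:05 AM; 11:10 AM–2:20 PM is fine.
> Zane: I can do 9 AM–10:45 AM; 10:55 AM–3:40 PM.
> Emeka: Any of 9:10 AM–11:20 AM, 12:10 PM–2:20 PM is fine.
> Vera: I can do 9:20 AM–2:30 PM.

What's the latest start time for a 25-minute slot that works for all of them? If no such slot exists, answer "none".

Pita ∩ Kavya: 09:40-13:50.
Pita ∩ Kavya ∩ Yosef: 09:40-11:05, 11:10-13:50.
Pita ∩ Kavya ∩ Yosef ∩ Zane: 09:40-10:45, 10:55-11:05, 11:10-13:50.
Pita ∩ Kavya ∩ Yosef ∩ Zane ∩ Emeka: 09:40-10:45, 10:55-11:05, 11:10-11:20, 12:10-13:50.
Pita ∩ Kavya ∩ Yosef ∩ Zane ∩ Emeka ∩ Vera: 09:40-10:45, 10:55-11:05, 11:10-11:20, 12:10-13:50.
The last common window of at least 25 minutes is 12:10-13:50; a 25-minute meeting can start as late as 13:25 and still end by 13:50.

13:25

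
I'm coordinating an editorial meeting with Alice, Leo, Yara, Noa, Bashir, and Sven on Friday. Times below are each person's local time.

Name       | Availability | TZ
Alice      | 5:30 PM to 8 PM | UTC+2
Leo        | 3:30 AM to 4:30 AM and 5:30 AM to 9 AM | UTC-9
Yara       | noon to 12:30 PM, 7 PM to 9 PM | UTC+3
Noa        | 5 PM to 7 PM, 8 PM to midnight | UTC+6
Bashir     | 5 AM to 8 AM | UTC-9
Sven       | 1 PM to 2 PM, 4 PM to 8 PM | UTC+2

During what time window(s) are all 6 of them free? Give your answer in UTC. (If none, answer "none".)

Alice in UTC: 15:30-18:00 (subtract 2h to convert from UTC+2).
Leo in UTC: 12:30-13:30, 14:30-18:00 (add 9h to convert from UTC-9).
Yara in UTC: 09:00-09:30, 16:00-18:00 (subtract 3h to convert from UTC+3).
Noa in UTC: 11:00-13:00, 14:00-18:00 (subtract 6h to convert from UTC+6).
Bashir in UTC: 14:00-17:00 (add 9h to convert from UTC-9).
Sven in UTC: 11:00-12:00, 14:00-18:00 (subtract 2h to convert from UTC+2).
Alice ∩ Leo: 15:30-18:00.
Alice ∩ Leo ∩ Yara: 16:00-18:00.
Alice ∩ Leo ∩ Yara ∩ Noa: 16:00-18:00.
Alice ∩ Leo ∩ Yara ∩ Noa ∩ Bashir: 16:00-17:00.
Alice ∩ Leo ∩ Yara ∩ Noa ∩ Bashir ∩ Sven: 16:00-17:00.
Those are the intersection windows.

16:00-17:00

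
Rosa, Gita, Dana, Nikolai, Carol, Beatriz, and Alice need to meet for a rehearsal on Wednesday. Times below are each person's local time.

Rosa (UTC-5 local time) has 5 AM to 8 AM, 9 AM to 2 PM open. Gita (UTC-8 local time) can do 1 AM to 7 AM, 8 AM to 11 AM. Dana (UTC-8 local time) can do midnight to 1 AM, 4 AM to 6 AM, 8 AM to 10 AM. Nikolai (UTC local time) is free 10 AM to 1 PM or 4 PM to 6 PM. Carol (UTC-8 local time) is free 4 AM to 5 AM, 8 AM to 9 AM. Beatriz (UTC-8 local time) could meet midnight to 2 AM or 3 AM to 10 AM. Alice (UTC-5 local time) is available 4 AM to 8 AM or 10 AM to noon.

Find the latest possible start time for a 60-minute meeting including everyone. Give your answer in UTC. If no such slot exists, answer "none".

Rosa in UTC: 10:00-13:00, 14:00-19:00 (add 5h to convert from UTC-5).
Gita in UTC: 09:00-15:00, 16:00-19:00 (add 8h to convert from UTC-8).
Dana in UTC: 08:00-09:00, 12:00-14:00, 16:00-18:00 (add 8h to convert from UTC-8).
Nikolai in UTC: 10:00-13:00, 16:00-18:00.
Carol in UTC: 12:00-13:00, 16:00-17:00 (add 8h to convert from UTC-8).
Beatriz in UTC: 08:00-10:00, 11:00-18:00 (add 8h to convert from UTC-8).
Alice in UTC: 09:00-13:00, 15:00-17:00 (add 5h to convert from UTC-5).
Rosa ∩ Gita: 10:00-13:00, 14:00-15:00, 16:00-19:00.
Rosa ∩ Gita ∩ Dana: 12:00-13:00, 16:00-18:00.
Rosa ∩ Gita ∩ Dana ∩ Nikolai: 12:00-13:00, 16:00-18:00.
Rosa ∩ Gita ∩ Dana ∩ Nikolai ∩ Carol: 12:00-13:00, 16:00-17:00.
Rosa ∩ Gita ∩ Dana ∩ Nikolai ∩ Carol ∩ Beatriz: 12:00-13:00, 16:00-17:00.
Rosa ∩ Gita ∩ Dana ∩ Nikolai ∩ Carol ∩ Beatriz ∩ Alice: 12:00-13:00, 16:00-17:00.
Those are the intersection windows.
The last common window of at least 60 minutes is 16:00-17:00; a 60-minute meeting can start as late as 16:00 and still end by 17:00.

16:00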